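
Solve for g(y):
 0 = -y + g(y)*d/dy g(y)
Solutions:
 g(y) = -sqrt(C1 + y^2)
 g(y) = sqrt(C1 + y^2)


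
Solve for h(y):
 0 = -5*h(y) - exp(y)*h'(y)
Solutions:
 h(y) = C1*exp(5*exp(-y))


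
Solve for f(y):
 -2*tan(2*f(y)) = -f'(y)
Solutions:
 f(y) = -asin(C1*exp(4*y))/2 + pi/2
 f(y) = asin(C1*exp(4*y))/2


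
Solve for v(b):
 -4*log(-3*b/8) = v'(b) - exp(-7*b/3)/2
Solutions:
 v(b) = C1 - 4*b*log(-b) + 4*b*(-log(3) + 1 + 3*log(2)) - 3*exp(-7*b/3)/14


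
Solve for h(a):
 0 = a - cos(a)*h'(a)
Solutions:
 h(a) = C1 + Integral(a/cos(a), a)


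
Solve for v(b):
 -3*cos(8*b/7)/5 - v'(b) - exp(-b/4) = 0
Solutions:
 v(b) = C1 - 21*sin(8*b/7)/40 + 4*exp(-b/4)


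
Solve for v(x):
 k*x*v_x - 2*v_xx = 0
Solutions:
 v(x) = Piecewise((-sqrt(pi)*C1*erf(x*sqrt(-k)/2)/sqrt(-k) - C2, (k > 0) | (k < 0)), (-C1*x - C2, True))


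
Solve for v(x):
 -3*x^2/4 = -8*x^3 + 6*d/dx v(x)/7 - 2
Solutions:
 v(x) = C1 + 7*x^4/3 - 7*x^3/24 + 7*x/3


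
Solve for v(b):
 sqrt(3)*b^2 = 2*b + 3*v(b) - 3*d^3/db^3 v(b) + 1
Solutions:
 v(b) = C3*exp(b) + sqrt(3)*b^2/3 - 2*b/3 + (C1*sin(sqrt(3)*b/2) + C2*cos(sqrt(3)*b/2))*exp(-b/2) - 1/3


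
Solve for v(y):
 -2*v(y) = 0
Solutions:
 v(y) = 0


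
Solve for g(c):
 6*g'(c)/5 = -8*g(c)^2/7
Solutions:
 g(c) = 21/(C1 + 20*c)


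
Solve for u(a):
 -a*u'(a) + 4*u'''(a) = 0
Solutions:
 u(a) = C1 + Integral(C2*airyai(2^(1/3)*a/2) + C3*airybi(2^(1/3)*a/2), a)


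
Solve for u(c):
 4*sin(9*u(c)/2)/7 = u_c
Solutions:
 -4*c/7 + log(cos(9*u(c)/2) - 1)/9 - log(cos(9*u(c)/2) + 1)/9 = C1


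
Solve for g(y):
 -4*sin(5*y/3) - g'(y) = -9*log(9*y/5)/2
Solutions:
 g(y) = C1 + 9*y*log(y)/2 - 9*y*log(5)/2 - 9*y/2 + 9*y*log(3) + 12*cos(5*y/3)/5


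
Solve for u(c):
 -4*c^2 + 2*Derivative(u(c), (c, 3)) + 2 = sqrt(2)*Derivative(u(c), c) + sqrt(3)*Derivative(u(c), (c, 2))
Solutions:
 u(c) = C1 + C2*exp(c*(sqrt(3) + sqrt(3 + 8*sqrt(2)))/4) + C3*exp(c*(-sqrt(3 + 8*sqrt(2)) + sqrt(3))/4) - 2*sqrt(2)*c^3/3 + 2*sqrt(3)*c^2 - 8*c - 5*sqrt(2)*c


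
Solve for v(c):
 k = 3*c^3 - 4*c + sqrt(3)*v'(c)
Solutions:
 v(c) = C1 - sqrt(3)*c^4/4 + 2*sqrt(3)*c^2/3 + sqrt(3)*c*k/3


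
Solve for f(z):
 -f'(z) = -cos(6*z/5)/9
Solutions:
 f(z) = C1 + 5*sin(6*z/5)/54


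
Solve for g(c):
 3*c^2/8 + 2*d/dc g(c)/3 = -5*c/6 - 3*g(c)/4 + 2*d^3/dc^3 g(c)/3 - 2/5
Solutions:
 g(c) = C1*exp(-c*(8*18^(1/3)/(sqrt(5793) + 81)^(1/3) + 12^(1/3)*(sqrt(5793) + 81)^(1/3))/24)*sin(2^(1/3)*3^(1/6)*c*(-2^(1/3)*3^(2/3)*(sqrt(5793) + 81)^(1/3)/24 + (sqrt(5793) + 81)^(-1/3))) + C2*exp(-c*(8*18^(1/3)/(sqrt(5793) + 81)^(1/3) + 12^(1/3)*(sqrt(5793) + 81)^(1/3))/24)*cos(2^(1/3)*3^(1/6)*c*(-2^(1/3)*3^(2/3)*(sqrt(5793) + 81)^(1/3)/24 + (sqrt(5793) + 81)^(-1/3))) + C3*exp(c*(8*18^(1/3)/(sqrt(5793) + 81)^(1/3) + 12^(1/3)*(sqrt(5793) + 81)^(1/3))/12) - c^2/2 - 2*c/9 - 136/405


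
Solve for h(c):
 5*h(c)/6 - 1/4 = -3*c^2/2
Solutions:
 h(c) = 3/10 - 9*c^2/5


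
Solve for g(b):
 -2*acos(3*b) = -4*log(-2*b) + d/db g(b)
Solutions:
 g(b) = C1 + 4*b*log(-b) - 2*b*acos(3*b) - 4*b + 4*b*log(2) + 2*sqrt(1 - 9*b^2)/3


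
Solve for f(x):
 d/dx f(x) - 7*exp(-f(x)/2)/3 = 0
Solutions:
 f(x) = 2*log(C1 + 7*x/6)


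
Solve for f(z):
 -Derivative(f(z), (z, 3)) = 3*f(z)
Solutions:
 f(z) = C3*exp(-3^(1/3)*z) + (C1*sin(3^(5/6)*z/2) + C2*cos(3^(5/6)*z/2))*exp(3^(1/3)*z/2)


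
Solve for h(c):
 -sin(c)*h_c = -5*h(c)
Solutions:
 h(c) = C1*sqrt(cos(c) - 1)*(cos(c)^2 - 2*cos(c) + 1)/(sqrt(cos(c) + 1)*(cos(c)^2 + 2*cos(c) + 1))


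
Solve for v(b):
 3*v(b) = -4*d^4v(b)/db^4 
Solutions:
 v(b) = (C1*sin(3^(1/4)*b/2) + C2*cos(3^(1/4)*b/2))*exp(-3^(1/4)*b/2) + (C3*sin(3^(1/4)*b/2) + C4*cos(3^(1/4)*b/2))*exp(3^(1/4)*b/2)


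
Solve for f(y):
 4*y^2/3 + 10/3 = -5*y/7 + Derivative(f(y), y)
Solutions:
 f(y) = C1 + 4*y^3/9 + 5*y^2/14 + 10*y/3


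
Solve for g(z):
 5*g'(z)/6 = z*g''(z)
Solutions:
 g(z) = C1 + C2*z^(11/6)


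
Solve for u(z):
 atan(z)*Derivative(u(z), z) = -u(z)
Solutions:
 u(z) = C1*exp(-Integral(1/atan(z), z))


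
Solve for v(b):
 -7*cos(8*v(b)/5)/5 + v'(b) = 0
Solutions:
 -7*b/5 - 5*log(sin(8*v(b)/5) - 1)/16 + 5*log(sin(8*v(b)/5) + 1)/16 = C1


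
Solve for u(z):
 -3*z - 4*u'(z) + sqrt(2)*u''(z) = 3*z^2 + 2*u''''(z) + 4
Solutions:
 u(z) = C1 + C2*exp(3^(1/3)*z*(sqrt(2)*3^(1/3)/(sqrt(3)*sqrt(108 - sqrt(2))/2 + 9)^(1/3) + 2*(sqrt(3)*sqrt(108 - sqrt(2))/2 + 9)^(1/3))/12)*sin(z*(-3*sqrt(6)/(3*sqrt(3)*sqrt(108 - sqrt(2))/2 + 27)^(1/3) + 2*sqrt(3)*(3*sqrt(3)*sqrt(108 - sqrt(2))/2 + 27)^(1/3))/12) + C3*exp(3^(1/3)*z*(sqrt(2)*3^(1/3)/(sqrt(3)*sqrt(108 - sqrt(2))/2 + 9)^(1/3) + 2*(sqrt(3)*sqrt(108 - sqrt(2))/2 + 9)^(1/3))/12)*cos(z*(-3*sqrt(6)/(3*sqrt(3)*sqrt(108 - sqrt(2))/2 + 27)^(1/3) + 2*sqrt(3)*(3*sqrt(3)*sqrt(108 - sqrt(2))/2 + 27)^(1/3))/12) + C4*exp(-3^(1/3)*z*(sqrt(2)*3^(1/3)/(sqrt(3)*sqrt(108 - sqrt(2))/2 + 9)^(1/3) + 2*(sqrt(3)*sqrt(108 - sqrt(2))/2 + 9)^(1/3))/6) - z^3/4 - 3*z^2/8 - 3*sqrt(2)*z^2/16 - 19*z/16 - 3*sqrt(2)*z/16


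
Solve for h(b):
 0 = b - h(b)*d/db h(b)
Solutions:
 h(b) = -sqrt(C1 + b^2)
 h(b) = sqrt(C1 + b^2)


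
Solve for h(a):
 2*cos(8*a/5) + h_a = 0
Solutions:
 h(a) = C1 - 5*sin(8*a/5)/4


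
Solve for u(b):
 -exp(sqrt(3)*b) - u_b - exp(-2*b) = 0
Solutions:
 u(b) = C1 - sqrt(3)*exp(sqrt(3)*b)/3 + exp(-2*b)/2


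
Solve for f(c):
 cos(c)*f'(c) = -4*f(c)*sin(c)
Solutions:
 f(c) = C1*cos(c)^4


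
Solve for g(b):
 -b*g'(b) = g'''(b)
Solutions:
 g(b) = C1 + Integral(C2*airyai(-b) + C3*airybi(-b), b)


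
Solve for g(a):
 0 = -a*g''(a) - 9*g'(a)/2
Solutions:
 g(a) = C1 + C2/a^(7/2)


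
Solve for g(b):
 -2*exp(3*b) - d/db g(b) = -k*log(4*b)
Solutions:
 g(b) = C1 + b*k*log(b) + b*k*(-1 + 2*log(2)) - 2*exp(3*b)/3


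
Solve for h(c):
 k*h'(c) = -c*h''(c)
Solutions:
 h(c) = C1 + c^(1 - re(k))*(C2*sin(log(c)*Abs(im(k))) + C3*cos(log(c)*im(k)))


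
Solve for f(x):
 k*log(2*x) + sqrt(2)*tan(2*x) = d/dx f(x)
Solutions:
 f(x) = C1 + k*x*(log(x) - 1) + k*x*log(2) - sqrt(2)*log(cos(2*x))/2


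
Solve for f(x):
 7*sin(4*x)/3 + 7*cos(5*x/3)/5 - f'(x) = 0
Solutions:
 f(x) = C1 + 21*sin(5*x/3)/25 - 7*cos(4*x)/12


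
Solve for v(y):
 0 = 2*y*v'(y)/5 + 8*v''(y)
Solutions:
 v(y) = C1 + C2*erf(sqrt(10)*y/20)


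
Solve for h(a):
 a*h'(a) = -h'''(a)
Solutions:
 h(a) = C1 + Integral(C2*airyai(-a) + C3*airybi(-a), a)


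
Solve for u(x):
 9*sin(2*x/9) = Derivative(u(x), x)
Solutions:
 u(x) = C1 - 81*cos(2*x/9)/2


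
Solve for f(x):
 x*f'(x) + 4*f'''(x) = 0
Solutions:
 f(x) = C1 + Integral(C2*airyai(-2^(1/3)*x/2) + C3*airybi(-2^(1/3)*x/2), x)


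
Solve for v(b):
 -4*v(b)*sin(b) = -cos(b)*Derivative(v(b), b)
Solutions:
 v(b) = C1/cos(b)^4


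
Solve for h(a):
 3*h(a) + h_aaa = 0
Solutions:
 h(a) = C3*exp(-3^(1/3)*a) + (C1*sin(3^(5/6)*a/2) + C2*cos(3^(5/6)*a/2))*exp(3^(1/3)*a/2)


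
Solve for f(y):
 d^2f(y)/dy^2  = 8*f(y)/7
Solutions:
 f(y) = C1*exp(-2*sqrt(14)*y/7) + C2*exp(2*sqrt(14)*y/7)


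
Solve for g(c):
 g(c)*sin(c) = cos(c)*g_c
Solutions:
 g(c) = C1/cos(c)


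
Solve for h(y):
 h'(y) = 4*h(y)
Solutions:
 h(y) = C1*exp(4*y)


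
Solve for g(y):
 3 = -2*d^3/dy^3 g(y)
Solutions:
 g(y) = C1 + C2*y + C3*y^2 - y^3/4


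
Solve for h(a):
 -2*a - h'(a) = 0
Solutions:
 h(a) = C1 - a^2


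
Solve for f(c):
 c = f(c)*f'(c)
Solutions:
 f(c) = -sqrt(C1 + c^2)
 f(c) = sqrt(C1 + c^2)


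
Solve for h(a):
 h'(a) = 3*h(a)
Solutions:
 h(a) = C1*exp(3*a)


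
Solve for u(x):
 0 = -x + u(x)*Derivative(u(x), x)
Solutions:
 u(x) = -sqrt(C1 + x^2)
 u(x) = sqrt(C1 + x^2)


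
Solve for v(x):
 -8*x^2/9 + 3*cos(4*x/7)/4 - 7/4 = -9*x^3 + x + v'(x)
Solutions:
 v(x) = C1 + 9*x^4/4 - 8*x^3/27 - x^2/2 - 7*x/4 + 21*sin(4*x/7)/16


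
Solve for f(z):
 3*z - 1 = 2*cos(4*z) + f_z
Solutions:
 f(z) = C1 + 3*z^2/2 - z - sin(4*z)/2


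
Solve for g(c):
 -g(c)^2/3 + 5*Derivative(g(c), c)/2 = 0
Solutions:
 g(c) = -15/(C1 + 2*c)


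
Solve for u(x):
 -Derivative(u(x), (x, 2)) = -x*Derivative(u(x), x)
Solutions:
 u(x) = C1 + C2*erfi(sqrt(2)*x/2)


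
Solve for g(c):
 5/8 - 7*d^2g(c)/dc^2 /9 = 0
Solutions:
 g(c) = C1 + C2*c + 45*c^2/112


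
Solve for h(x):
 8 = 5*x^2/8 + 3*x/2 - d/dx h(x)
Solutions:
 h(x) = C1 + 5*x^3/24 + 3*x^2/4 - 8*x


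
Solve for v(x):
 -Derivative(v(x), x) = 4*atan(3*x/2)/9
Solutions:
 v(x) = C1 - 4*x*atan(3*x/2)/9 + 4*log(9*x^2 + 4)/27


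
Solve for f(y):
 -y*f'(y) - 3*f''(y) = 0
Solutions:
 f(y) = C1 + C2*erf(sqrt(6)*y/6)


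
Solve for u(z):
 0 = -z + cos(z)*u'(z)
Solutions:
 u(z) = C1 + Integral(z/cos(z), z)


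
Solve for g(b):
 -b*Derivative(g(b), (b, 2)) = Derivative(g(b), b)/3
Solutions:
 g(b) = C1 + C2*b^(2/3)


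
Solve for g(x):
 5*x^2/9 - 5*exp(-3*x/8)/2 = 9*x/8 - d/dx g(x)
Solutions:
 g(x) = C1 - 5*x^3/27 + 9*x^2/16 - 20*exp(-3*x/8)/3


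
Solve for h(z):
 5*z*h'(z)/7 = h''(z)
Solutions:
 h(z) = C1 + C2*erfi(sqrt(70)*z/14)


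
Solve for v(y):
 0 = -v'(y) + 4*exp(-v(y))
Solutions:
 v(y) = log(C1 + 4*y)


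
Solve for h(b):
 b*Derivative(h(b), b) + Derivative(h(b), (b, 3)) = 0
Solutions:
 h(b) = C1 + Integral(C2*airyai(-b) + C3*airybi(-b), b)


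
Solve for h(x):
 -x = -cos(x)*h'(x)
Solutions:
 h(x) = C1 + Integral(x/cos(x), x)


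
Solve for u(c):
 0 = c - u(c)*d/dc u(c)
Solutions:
 u(c) = -sqrt(C1 + c^2)
 u(c) = sqrt(C1 + c^2)


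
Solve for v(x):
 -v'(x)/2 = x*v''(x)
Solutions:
 v(x) = C1 + C2*sqrt(x)


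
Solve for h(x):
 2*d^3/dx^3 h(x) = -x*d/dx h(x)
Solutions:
 h(x) = C1 + Integral(C2*airyai(-2^(2/3)*x/2) + C3*airybi(-2^(2/3)*x/2), x)


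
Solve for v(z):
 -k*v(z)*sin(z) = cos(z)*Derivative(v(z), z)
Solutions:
 v(z) = C1*exp(k*log(cos(z)))


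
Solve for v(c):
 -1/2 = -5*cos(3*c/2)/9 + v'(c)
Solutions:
 v(c) = C1 - c/2 + 10*sin(3*c/2)/27


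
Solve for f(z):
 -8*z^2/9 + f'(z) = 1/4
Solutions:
 f(z) = C1 + 8*z^3/27 + z/4


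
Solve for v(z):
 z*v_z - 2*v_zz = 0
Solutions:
 v(z) = C1 + C2*erfi(z/2)


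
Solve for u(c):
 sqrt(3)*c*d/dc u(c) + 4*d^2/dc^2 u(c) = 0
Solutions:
 u(c) = C1 + C2*erf(sqrt(2)*3^(1/4)*c/4)


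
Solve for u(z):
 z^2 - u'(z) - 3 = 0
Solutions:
 u(z) = C1 + z^3/3 - 3*z


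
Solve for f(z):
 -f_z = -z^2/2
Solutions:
 f(z) = C1 + z^3/6


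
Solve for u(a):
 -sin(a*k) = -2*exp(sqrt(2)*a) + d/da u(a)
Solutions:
 u(a) = C1 + sqrt(2)*exp(sqrt(2)*a) + cos(a*k)/k


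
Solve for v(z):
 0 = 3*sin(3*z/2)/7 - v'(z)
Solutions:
 v(z) = C1 - 2*cos(3*z/2)/7


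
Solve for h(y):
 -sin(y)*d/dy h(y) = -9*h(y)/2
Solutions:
 h(y) = C1*(cos(y) - 1)^(1/4)*(cos(y)^2 - 2*cos(y) + 1)/((cos(y) + 1)^(1/4)*(cos(y)^2 + 2*cos(y) + 1))


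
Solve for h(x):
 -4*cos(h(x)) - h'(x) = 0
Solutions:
 h(x) = pi - asin((C1 + exp(8*x))/(C1 - exp(8*x)))
 h(x) = asin((C1 + exp(8*x))/(C1 - exp(8*x)))


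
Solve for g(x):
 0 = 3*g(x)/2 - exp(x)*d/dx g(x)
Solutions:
 g(x) = C1*exp(-3*exp(-x)/2)


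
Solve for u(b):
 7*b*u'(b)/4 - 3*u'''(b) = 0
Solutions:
 u(b) = C1 + Integral(C2*airyai(126^(1/3)*b/6) + C3*airybi(126^(1/3)*b/6), b)


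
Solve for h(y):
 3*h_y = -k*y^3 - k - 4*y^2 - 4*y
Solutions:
 h(y) = C1 - k*y^4/12 - k*y/3 - 4*y^3/9 - 2*y^2/3


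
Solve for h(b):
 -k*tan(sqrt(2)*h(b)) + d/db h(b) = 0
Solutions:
 h(b) = sqrt(2)*(pi - asin(C1*exp(sqrt(2)*b*k)))/2
 h(b) = sqrt(2)*asin(C1*exp(sqrt(2)*b*k))/2


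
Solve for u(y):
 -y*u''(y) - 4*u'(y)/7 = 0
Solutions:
 u(y) = C1 + C2*y^(3/7)


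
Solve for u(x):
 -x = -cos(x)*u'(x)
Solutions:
 u(x) = C1 + Integral(x/cos(x), x)


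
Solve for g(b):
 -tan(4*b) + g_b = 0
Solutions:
 g(b) = C1 - log(cos(4*b))/4


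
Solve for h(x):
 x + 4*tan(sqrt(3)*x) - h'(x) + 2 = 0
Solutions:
 h(x) = C1 + x^2/2 + 2*x - 4*sqrt(3)*log(cos(sqrt(3)*x))/3


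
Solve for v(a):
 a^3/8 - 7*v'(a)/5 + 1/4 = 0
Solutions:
 v(a) = C1 + 5*a^4/224 + 5*a/28


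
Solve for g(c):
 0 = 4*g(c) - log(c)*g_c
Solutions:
 g(c) = C1*exp(4*li(c))


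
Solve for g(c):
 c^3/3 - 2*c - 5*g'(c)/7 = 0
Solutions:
 g(c) = C1 + 7*c^4/60 - 7*c^2/5


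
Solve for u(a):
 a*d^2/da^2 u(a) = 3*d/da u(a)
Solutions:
 u(a) = C1 + C2*a^4


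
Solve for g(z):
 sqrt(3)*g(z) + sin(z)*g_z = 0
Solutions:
 g(z) = C1*(cos(z) + 1)^(sqrt(3)/2)/(cos(z) - 1)^(sqrt(3)/2)


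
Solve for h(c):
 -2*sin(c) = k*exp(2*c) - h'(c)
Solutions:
 h(c) = C1 + k*exp(2*c)/2 - 2*cos(c)


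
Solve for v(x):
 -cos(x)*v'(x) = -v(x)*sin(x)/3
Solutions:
 v(x) = C1/cos(x)^(1/3)


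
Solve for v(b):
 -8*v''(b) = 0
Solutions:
 v(b) = C1 + C2*b


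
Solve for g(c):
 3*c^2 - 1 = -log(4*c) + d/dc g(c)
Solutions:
 g(c) = C1 + c^3 + c*log(c) - 2*c + c*log(4)


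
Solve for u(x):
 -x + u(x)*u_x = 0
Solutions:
 u(x) = -sqrt(C1 + x^2)
 u(x) = sqrt(C1 + x^2)


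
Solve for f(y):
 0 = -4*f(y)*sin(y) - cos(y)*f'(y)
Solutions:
 f(y) = C1*cos(y)^4


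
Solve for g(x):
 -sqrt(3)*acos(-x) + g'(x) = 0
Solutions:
 g(x) = C1 + sqrt(3)*(x*acos(-x) + sqrt(1 - x^2))


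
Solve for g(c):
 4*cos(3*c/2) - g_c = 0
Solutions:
 g(c) = C1 + 8*sin(3*c/2)/3


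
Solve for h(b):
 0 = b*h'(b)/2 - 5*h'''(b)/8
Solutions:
 h(b) = C1 + Integral(C2*airyai(10^(2/3)*b/5) + C3*airybi(10^(2/3)*b/5), b)


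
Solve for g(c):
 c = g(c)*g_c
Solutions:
 g(c) = -sqrt(C1 + c^2)
 g(c) = sqrt(C1 + c^2)


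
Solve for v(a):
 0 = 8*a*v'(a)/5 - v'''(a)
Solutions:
 v(a) = C1 + Integral(C2*airyai(2*5^(2/3)*a/5) + C3*airybi(2*5^(2/3)*a/5), a)


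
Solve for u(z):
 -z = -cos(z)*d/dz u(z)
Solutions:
 u(z) = C1 + Integral(z/cos(z), z)


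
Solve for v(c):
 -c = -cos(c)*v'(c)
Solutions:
 v(c) = C1 + Integral(c/cos(c), c)


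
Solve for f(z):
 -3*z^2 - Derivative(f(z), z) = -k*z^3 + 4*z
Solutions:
 f(z) = C1 + k*z^4/4 - z^3 - 2*z^2


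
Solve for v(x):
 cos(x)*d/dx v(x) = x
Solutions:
 v(x) = C1 + Integral(x/cos(x), x)


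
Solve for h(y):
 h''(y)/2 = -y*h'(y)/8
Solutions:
 h(y) = C1 + C2*erf(sqrt(2)*y/4)


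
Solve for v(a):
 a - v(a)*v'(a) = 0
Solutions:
 v(a) = -sqrt(C1 + a^2)
 v(a) = sqrt(C1 + a^2)


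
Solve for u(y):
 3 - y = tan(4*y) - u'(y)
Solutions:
 u(y) = C1 + y^2/2 - 3*y - log(cos(4*y))/4


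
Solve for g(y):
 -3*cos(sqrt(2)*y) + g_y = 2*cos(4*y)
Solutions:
 g(y) = C1 + sin(4*y)/2 + 3*sqrt(2)*sin(sqrt(2)*y)/2


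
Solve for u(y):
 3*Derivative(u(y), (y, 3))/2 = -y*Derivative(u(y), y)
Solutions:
 u(y) = C1 + Integral(C2*airyai(-2^(1/3)*3^(2/3)*y/3) + C3*airybi(-2^(1/3)*3^(2/3)*y/3), y)


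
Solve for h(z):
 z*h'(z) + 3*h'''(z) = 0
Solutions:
 h(z) = C1 + Integral(C2*airyai(-3^(2/3)*z/3) + C3*airybi(-3^(2/3)*z/3), z)


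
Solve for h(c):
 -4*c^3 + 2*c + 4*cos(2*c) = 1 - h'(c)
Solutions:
 h(c) = C1 + c^4 - c^2 + c - 2*sin(2*c)


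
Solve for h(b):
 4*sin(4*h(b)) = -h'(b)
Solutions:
 h(b) = -acos((-C1 - exp(32*b))/(C1 - exp(32*b)))/4 + pi/2
 h(b) = acos((-C1 - exp(32*b))/(C1 - exp(32*b)))/4


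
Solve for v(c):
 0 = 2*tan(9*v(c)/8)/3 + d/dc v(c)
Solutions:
 v(c) = -8*asin(C1*exp(-3*c/4))/9 + 8*pi/9
 v(c) = 8*asin(C1*exp(-3*c/4))/9


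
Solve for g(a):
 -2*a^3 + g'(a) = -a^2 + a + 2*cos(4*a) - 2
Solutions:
 g(a) = C1 + a^4/2 - a^3/3 + a^2/2 - 2*a + sin(4*a)/2


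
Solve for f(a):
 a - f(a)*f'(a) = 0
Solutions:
 f(a) = -sqrt(C1 + a^2)
 f(a) = sqrt(C1 + a^2)


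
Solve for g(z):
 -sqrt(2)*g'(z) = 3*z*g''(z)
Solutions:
 g(z) = C1 + C2*z^(1 - sqrt(2)/3)


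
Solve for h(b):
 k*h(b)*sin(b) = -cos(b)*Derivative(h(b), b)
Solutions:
 h(b) = C1*exp(k*log(cos(b)))


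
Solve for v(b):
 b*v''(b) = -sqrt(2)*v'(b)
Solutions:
 v(b) = C1 + C2*b^(1 - sqrt(2))


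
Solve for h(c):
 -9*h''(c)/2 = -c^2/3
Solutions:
 h(c) = C1 + C2*c + c^4/162


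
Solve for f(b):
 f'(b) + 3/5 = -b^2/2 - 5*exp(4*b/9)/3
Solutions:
 f(b) = C1 - b^3/6 - 3*b/5 - 15*exp(4*b/9)/4


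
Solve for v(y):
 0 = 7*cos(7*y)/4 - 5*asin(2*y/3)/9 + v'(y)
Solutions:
 v(y) = C1 + 5*y*asin(2*y/3)/9 + 5*sqrt(9 - 4*y^2)/18 - sin(7*y)/4


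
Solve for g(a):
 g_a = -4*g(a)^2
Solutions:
 g(a) = 1/(C1 + 4*a)


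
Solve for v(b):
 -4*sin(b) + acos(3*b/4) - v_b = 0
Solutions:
 v(b) = C1 + b*acos(3*b/4) - sqrt(16 - 9*b^2)/3 + 4*cos(b)


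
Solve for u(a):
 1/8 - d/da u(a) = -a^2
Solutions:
 u(a) = C1 + a^3/3 + a/8


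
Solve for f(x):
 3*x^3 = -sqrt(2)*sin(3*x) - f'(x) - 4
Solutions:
 f(x) = C1 - 3*x^4/4 - 4*x + sqrt(2)*cos(3*x)/3


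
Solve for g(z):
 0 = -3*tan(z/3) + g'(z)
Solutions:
 g(z) = C1 - 9*log(cos(z/3))


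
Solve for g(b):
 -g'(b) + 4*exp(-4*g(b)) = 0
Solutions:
 g(b) = log(-I*(C1 + 16*b)^(1/4))
 g(b) = log(I*(C1 + 16*b)^(1/4))
 g(b) = log(-(C1 + 16*b)^(1/4))
 g(b) = log(C1 + 16*b)/4


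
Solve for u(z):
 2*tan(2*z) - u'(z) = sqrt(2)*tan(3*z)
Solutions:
 u(z) = C1 - log(cos(2*z)) + sqrt(2)*log(cos(3*z))/3


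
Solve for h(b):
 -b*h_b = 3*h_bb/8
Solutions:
 h(b) = C1 + C2*erf(2*sqrt(3)*b/3)


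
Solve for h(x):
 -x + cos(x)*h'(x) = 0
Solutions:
 h(x) = C1 + Integral(x/cos(x), x)


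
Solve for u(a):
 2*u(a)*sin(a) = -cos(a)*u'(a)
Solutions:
 u(a) = C1*cos(a)^2


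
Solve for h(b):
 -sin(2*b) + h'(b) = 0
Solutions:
 h(b) = C1 - cos(2*b)/2


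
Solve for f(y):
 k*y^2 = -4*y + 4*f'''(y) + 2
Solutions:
 f(y) = C1 + C2*y + C3*y^2 + k*y^5/240 + y^4/24 - y^3/12


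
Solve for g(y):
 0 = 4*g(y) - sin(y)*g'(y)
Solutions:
 g(y) = C1*(cos(y)^2 - 2*cos(y) + 1)/(cos(y)^2 + 2*cos(y) + 1)


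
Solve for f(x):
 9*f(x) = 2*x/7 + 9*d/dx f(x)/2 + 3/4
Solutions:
 f(x) = C1*exp(2*x) + 2*x/63 + 25/252


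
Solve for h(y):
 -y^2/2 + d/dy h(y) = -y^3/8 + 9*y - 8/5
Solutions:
 h(y) = C1 - y^4/32 + y^3/6 + 9*y^2/2 - 8*y/5


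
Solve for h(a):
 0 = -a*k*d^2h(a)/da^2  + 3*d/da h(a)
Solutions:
 h(a) = C1 + a^(((re(k) + 3)*re(k) + im(k)^2)/(re(k)^2 + im(k)^2))*(C2*sin(3*log(a)*Abs(im(k))/(re(k)^2 + im(k)^2)) + C3*cos(3*log(a)*im(k)/(re(k)^2 + im(k)^2)))


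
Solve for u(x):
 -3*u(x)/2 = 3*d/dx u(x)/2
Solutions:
 u(x) = C1*exp(-x)


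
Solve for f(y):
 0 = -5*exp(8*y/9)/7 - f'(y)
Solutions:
 f(y) = C1 - 45*exp(8*y/9)/56


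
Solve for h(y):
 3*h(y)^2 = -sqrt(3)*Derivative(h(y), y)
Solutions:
 h(y) = 1/(C1 + sqrt(3)*y)


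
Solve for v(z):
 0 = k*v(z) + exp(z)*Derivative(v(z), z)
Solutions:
 v(z) = C1*exp(k*exp(-z))


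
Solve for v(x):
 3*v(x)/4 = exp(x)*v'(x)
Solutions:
 v(x) = C1*exp(-3*exp(-x)/4)


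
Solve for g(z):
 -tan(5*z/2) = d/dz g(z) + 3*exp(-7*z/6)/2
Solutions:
 g(z) = C1 - log(tan(5*z/2)^2 + 1)/5 + 9*exp(-7*z/6)/7


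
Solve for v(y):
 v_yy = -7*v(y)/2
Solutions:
 v(y) = C1*sin(sqrt(14)*y/2) + C2*cos(sqrt(14)*y/2)


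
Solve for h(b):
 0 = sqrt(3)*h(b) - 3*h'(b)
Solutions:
 h(b) = C1*exp(sqrt(3)*b/3)


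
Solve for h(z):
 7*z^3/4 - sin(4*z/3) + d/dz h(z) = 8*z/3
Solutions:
 h(z) = C1 - 7*z^4/16 + 4*z^2/3 - 3*cos(4*z/3)/4


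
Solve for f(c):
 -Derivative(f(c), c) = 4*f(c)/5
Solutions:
 f(c) = C1*exp(-4*c/5)


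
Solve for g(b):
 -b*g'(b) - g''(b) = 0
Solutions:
 g(b) = C1 + C2*erf(sqrt(2)*b/2)


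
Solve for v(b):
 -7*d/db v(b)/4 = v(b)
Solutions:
 v(b) = C1*exp(-4*b/7)


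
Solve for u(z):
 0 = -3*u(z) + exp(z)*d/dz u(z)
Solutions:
 u(z) = C1*exp(-3*exp(-z))


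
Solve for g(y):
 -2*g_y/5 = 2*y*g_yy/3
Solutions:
 g(y) = C1 + C2*y^(2/5)


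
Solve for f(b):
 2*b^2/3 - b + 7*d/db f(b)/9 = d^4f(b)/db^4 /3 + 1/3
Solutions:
 f(b) = C1 + C4*exp(3^(2/3)*7^(1/3)*b/3) - 2*b^3/7 + 9*b^2/14 + 3*b/7 + (C2*sin(3^(1/6)*7^(1/3)*b/2) + C3*cos(3^(1/6)*7^(1/3)*b/2))*exp(-3^(2/3)*7^(1/3)*b/6)


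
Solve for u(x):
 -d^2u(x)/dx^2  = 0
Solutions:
 u(x) = C1 + C2*x


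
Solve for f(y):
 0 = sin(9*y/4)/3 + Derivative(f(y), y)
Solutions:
 f(y) = C1 + 4*cos(9*y/4)/27


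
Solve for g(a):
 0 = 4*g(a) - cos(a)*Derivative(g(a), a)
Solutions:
 g(a) = C1*(sin(a)^2 + 2*sin(a) + 1)/(sin(a)^2 - 2*sin(a) + 1)


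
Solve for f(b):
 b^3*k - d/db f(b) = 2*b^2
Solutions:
 f(b) = C1 + b^4*k/4 - 2*b^3/3


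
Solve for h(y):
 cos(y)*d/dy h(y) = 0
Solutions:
 h(y) = C1


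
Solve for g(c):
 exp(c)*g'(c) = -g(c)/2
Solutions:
 g(c) = C1*exp(exp(-c)/2)


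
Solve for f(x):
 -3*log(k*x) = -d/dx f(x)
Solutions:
 f(x) = C1 + 3*x*log(k*x) - 3*x


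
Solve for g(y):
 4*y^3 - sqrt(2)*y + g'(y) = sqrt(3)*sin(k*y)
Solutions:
 g(y) = C1 - y^4 + sqrt(2)*y^2/2 - sqrt(3)*cos(k*y)/k


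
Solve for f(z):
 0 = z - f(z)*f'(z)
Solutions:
 f(z) = -sqrt(C1 + z^2)
 f(z) = sqrt(C1 + z^2)


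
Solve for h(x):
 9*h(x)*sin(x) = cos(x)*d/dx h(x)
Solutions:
 h(x) = C1/cos(x)^9


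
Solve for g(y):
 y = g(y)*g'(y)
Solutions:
 g(y) = -sqrt(C1 + y^2)
 g(y) = sqrt(C1 + y^2)


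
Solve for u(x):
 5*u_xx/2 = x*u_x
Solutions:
 u(x) = C1 + C2*erfi(sqrt(5)*x/5)


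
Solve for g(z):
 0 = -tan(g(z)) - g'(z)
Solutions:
 g(z) = pi - asin(C1*exp(-z))
 g(z) = asin(C1*exp(-z))


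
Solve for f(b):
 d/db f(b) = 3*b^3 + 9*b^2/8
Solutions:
 f(b) = C1 + 3*b^4/4 + 3*b^3/8


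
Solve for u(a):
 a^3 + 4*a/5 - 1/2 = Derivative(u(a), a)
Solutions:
 u(a) = C1 + a^4/4 + 2*a^2/5 - a/2


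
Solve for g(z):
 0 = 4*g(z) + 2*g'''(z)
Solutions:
 g(z) = C3*exp(-2^(1/3)*z) + (C1*sin(2^(1/3)*sqrt(3)*z/2) + C2*cos(2^(1/3)*sqrt(3)*z/2))*exp(2^(1/3)*z/2)


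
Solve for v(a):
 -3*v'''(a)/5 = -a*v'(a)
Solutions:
 v(a) = C1 + Integral(C2*airyai(3^(2/3)*5^(1/3)*a/3) + C3*airybi(3^(2/3)*5^(1/3)*a/3), a)


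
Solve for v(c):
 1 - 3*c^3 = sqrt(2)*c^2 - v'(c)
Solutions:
 v(c) = C1 + 3*c^4/4 + sqrt(2)*c^3/3 - c


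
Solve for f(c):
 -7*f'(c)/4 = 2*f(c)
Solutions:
 f(c) = C1*exp(-8*c/7)


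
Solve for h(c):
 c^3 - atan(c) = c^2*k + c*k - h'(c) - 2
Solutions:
 h(c) = C1 - c^4/4 + c^3*k/3 + c^2*k/2 + c*atan(c) - 2*c - log(c^2 + 1)/2


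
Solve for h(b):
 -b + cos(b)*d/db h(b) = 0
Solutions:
 h(b) = C1 + Integral(b/cos(b), b)


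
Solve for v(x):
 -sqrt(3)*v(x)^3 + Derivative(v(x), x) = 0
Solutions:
 v(x) = -sqrt(2)*sqrt(-1/(C1 + sqrt(3)*x))/2
 v(x) = sqrt(2)*sqrt(-1/(C1 + sqrt(3)*x))/2


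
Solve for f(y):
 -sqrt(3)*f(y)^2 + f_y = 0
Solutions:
 f(y) = -1/(C1 + sqrt(3)*y)


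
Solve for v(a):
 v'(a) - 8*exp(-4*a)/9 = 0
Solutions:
 v(a) = C1 - 2*exp(-4*a)/9


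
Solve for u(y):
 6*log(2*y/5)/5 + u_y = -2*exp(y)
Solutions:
 u(y) = C1 - 6*y*log(y)/5 + 6*y*(-log(2) + 1 + log(5))/5 - 2*exp(y)


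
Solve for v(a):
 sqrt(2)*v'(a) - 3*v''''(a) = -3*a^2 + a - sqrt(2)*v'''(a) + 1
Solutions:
 v(a) = C1 + C2*exp(a*(-2^(2/3)*(9*sqrt(1506) + 247*sqrt(2))^(1/3) - 4*2^(1/3)/(9*sqrt(1506) + 247*sqrt(2))^(1/3) + 4*sqrt(2))/36)*sin(2^(1/3)*sqrt(3)*a*(-2^(1/3)*(9*sqrt(1506) + 247*sqrt(2))^(1/3) + 4/(9*sqrt(1506) + 247*sqrt(2))^(1/3))/36) + C3*exp(a*(-2^(2/3)*(9*sqrt(1506) + 247*sqrt(2))^(1/3) - 4*2^(1/3)/(9*sqrt(1506) + 247*sqrt(2))^(1/3) + 4*sqrt(2))/36)*cos(2^(1/3)*sqrt(3)*a*(-2^(1/3)*(9*sqrt(1506) + 247*sqrt(2))^(1/3) + 4/(9*sqrt(1506) + 247*sqrt(2))^(1/3))/36) + C4*exp(a*(4*2^(1/3)/(9*sqrt(1506) + 247*sqrt(2))^(1/3) + 2*sqrt(2) + 2^(2/3)*(9*sqrt(1506) + 247*sqrt(2))^(1/3))/18) - sqrt(2)*a^3/2 + sqrt(2)*a^2/4 + 7*sqrt(2)*a/2


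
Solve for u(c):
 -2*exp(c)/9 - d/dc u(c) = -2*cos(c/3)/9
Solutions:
 u(c) = C1 - 2*exp(c)/9 + 2*sin(c/3)/3


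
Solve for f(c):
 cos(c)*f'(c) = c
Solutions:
 f(c) = C1 + Integral(c/cos(c), c)


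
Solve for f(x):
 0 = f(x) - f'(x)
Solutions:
 f(x) = C1*exp(x)


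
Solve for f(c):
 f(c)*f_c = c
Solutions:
 f(c) = -sqrt(C1 + c^2)
 f(c) = sqrt(C1 + c^2)


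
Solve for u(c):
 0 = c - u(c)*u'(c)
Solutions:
 u(c) = -sqrt(C1 + c^2)
 u(c) = sqrt(C1 + c^2)


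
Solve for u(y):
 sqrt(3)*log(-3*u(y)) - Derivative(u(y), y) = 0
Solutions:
 -sqrt(3)*Integral(1/(log(-_y) + log(3)), (_y, u(y)))/3 = C1 - y


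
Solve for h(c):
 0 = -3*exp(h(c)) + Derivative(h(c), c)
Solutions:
 h(c) = log(-1/(C1 + 3*c))


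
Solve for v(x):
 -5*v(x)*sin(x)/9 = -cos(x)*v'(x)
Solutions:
 v(x) = C1/cos(x)^(5/9)


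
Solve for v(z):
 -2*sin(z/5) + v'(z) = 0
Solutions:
 v(z) = C1 - 10*cos(z/5)


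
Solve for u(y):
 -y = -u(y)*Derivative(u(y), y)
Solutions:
 u(y) = -sqrt(C1 + y^2)
 u(y) = sqrt(C1 + y^2)


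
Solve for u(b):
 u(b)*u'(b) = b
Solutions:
 u(b) = -sqrt(C1 + b^2)
 u(b) = sqrt(C1 + b^2)


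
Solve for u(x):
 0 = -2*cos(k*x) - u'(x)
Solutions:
 u(x) = C1 - 2*sin(k*x)/k


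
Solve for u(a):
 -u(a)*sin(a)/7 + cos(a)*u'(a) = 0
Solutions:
 u(a) = C1/cos(a)^(1/7)


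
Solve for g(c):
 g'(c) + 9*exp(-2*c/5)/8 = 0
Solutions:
 g(c) = C1 + 45*exp(-2*c/5)/16


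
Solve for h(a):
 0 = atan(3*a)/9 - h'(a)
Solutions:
 h(a) = C1 + a*atan(3*a)/9 - log(9*a^2 + 1)/54


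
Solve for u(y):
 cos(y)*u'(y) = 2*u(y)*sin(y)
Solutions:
 u(y) = C1/cos(y)^2


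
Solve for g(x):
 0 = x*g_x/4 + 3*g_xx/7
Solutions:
 g(x) = C1 + C2*erf(sqrt(42)*x/12)


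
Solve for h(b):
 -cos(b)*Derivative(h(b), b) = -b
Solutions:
 h(b) = C1 + Integral(b/cos(b), b)


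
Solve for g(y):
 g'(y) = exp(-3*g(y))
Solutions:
 g(y) = log(C1 + 3*y)/3
 g(y) = log((-3^(1/3) - 3^(5/6)*I)*(C1 + y)^(1/3)/2)
 g(y) = log((-3^(1/3) + 3^(5/6)*I)*(C1 + y)^(1/3)/2)


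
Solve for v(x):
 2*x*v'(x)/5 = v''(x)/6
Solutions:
 v(x) = C1 + C2*erfi(sqrt(30)*x/5)


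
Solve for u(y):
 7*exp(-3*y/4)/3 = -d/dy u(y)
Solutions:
 u(y) = C1 + 28*exp(-3*y/4)/9


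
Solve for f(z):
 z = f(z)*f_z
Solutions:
 f(z) = -sqrt(C1 + z^2)
 f(z) = sqrt(C1 + z^2)


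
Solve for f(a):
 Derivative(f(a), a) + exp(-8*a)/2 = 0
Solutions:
 f(a) = C1 + exp(-8*a)/16


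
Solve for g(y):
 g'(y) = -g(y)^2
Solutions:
 g(y) = 1/(C1 + y)


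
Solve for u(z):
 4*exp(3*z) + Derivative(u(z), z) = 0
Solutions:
 u(z) = C1 - 4*exp(3*z)/3


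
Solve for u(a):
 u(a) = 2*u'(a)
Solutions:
 u(a) = C1*exp(a/2)


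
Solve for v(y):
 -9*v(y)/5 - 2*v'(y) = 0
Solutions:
 v(y) = C1*exp(-9*y/10)


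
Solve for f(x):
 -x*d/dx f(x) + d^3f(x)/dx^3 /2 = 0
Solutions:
 f(x) = C1 + Integral(C2*airyai(2^(1/3)*x) + C3*airybi(2^(1/3)*x), x)


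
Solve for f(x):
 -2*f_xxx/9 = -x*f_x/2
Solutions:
 f(x) = C1 + Integral(C2*airyai(2^(1/3)*3^(2/3)*x/2) + C3*airybi(2^(1/3)*3^(2/3)*x/2), x)


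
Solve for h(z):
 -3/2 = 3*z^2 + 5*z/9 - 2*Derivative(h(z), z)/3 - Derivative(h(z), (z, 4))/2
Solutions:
 h(z) = C1 + C4*exp(-6^(2/3)*z/3) + 3*z^3/2 + 5*z^2/12 + 9*z/4 + (C2*sin(2^(2/3)*3^(1/6)*z/2) + C3*cos(2^(2/3)*3^(1/6)*z/2))*exp(6^(2/3)*z/6)


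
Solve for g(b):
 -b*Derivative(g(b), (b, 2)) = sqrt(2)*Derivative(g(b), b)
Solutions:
 g(b) = C1 + C2*b^(1 - sqrt(2))


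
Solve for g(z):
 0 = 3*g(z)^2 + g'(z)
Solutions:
 g(z) = 1/(C1 + 3*z)


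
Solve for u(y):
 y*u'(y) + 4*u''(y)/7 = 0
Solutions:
 u(y) = C1 + C2*erf(sqrt(14)*y/4)


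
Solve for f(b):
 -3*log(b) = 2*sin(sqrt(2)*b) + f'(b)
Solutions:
 f(b) = C1 - 3*b*log(b) + 3*b + sqrt(2)*cos(sqrt(2)*b)


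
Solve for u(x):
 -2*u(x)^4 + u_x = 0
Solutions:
 u(x) = (-1/(C1 + 6*x))^(1/3)
 u(x) = (-1/(C1 + 2*x))^(1/3)*(-3^(2/3) - 3*3^(1/6)*I)/6
 u(x) = (-1/(C1 + 2*x))^(1/3)*(-3^(2/3) + 3*3^(1/6)*I)/6


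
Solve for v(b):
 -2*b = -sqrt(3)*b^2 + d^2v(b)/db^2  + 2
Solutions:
 v(b) = C1 + C2*b + sqrt(3)*b^4/12 - b^3/3 - b^2


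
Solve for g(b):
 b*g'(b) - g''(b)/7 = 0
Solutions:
 g(b) = C1 + C2*erfi(sqrt(14)*b/2)


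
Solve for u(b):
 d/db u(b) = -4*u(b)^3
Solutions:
 u(b) = -sqrt(2)*sqrt(-1/(C1 - 4*b))/2
 u(b) = sqrt(2)*sqrt(-1/(C1 - 4*b))/2


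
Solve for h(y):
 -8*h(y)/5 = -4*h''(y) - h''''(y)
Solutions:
 h(y) = C1*exp(-y*sqrt(-2 + 2*sqrt(35)/5)) + C2*exp(y*sqrt(-2 + 2*sqrt(35)/5)) + C3*sin(y*sqrt(2 + 2*sqrt(35)/5)) + C4*cos(y*sqrt(2 + 2*sqrt(35)/5))


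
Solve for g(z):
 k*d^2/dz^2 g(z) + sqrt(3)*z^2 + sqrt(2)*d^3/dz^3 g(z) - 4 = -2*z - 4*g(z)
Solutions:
 g(z) = C1*exp(-z*(2^(5/6)*k^2/(2*(k^3/4 + sqrt(-k^6 + (k^3 + 108)^2)/4 + 27)^(1/3)) + sqrt(2)*k + 2*2^(1/6)*(k^3/4 + sqrt(-k^6 + (k^3 + 108)^2)/4 + 27)^(1/3))/6) + C2*exp(z*(-2^(5/6)*k^2/((-1 + sqrt(3)*I)*(k^3/4 + sqrt(-k^6 + (k^3 + 108)^2)/4 + 27)^(1/3)) - sqrt(2)*k + 2^(1/6)*(k^3/4 + sqrt(-k^6 + (k^3 + 108)^2)/4 + 27)^(1/3) - 2^(1/6)*sqrt(3)*I*(k^3/4 + sqrt(-k^6 + (k^3 + 108)^2)/4 + 27)^(1/3))/6) + C3*exp(z*(2^(5/6)*k^2/((1 + sqrt(3)*I)*(k^3/4 + sqrt(-k^6 + (k^3 + 108)^2)/4 + 27)^(1/3)) - sqrt(2)*k + 2^(1/6)*(k^3/4 + sqrt(-k^6 + (k^3 + 108)^2)/4 + 27)^(1/3) + 2^(1/6)*sqrt(3)*I*(k^3/4 + sqrt(-k^6 + (k^3 + 108)^2)/4 + 27)^(1/3))/6) + sqrt(3)*k/8 - sqrt(3)*z^2/4 - z/2 + 1


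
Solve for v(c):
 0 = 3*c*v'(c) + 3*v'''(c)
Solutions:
 v(c) = C1 + Integral(C2*airyai(-c) + C3*airybi(-c), c)


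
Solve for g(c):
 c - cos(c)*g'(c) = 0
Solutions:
 g(c) = C1 + Integral(c/cos(c), c)


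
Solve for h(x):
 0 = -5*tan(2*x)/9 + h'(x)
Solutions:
 h(x) = C1 - 5*log(cos(2*x))/18


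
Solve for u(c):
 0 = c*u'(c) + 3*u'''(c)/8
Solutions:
 u(c) = C1 + Integral(C2*airyai(-2*3^(2/3)*c/3) + C3*airybi(-2*3^(2/3)*c/3), c)


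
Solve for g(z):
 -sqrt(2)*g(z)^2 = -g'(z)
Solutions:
 g(z) = -1/(C1 + sqrt(2)*z)


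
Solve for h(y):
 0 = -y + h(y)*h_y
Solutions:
 h(y) = -sqrt(C1 + y^2)
 h(y) = sqrt(C1 + y^2)


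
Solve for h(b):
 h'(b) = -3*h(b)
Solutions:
 h(b) = C1*exp(-3*b)


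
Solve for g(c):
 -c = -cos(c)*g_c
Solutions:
 g(c) = C1 + Integral(c/cos(c), c)


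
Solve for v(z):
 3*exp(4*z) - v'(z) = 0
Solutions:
 v(z) = C1 + 3*exp(4*z)/4


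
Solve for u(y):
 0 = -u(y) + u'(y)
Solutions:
 u(y) = C1*exp(y)


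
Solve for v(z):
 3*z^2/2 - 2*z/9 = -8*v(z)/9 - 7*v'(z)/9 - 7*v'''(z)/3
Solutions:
 v(z) = C1*exp(7^(1/3)*z*(-7/(36 + sqrt(1345))^(1/3) + 7^(1/3)*(36 + sqrt(1345))^(1/3))/42)*sin(sqrt(3)*7^(1/3)*z*(7/(36 + sqrt(1345))^(1/3) + 7^(1/3)*(36 + sqrt(1345))^(1/3))/42) + C2*exp(7^(1/3)*z*(-7/(36 + sqrt(1345))^(1/3) + 7^(1/3)*(36 + sqrt(1345))^(1/3))/42)*cos(sqrt(3)*7^(1/3)*z*(7/(36 + sqrt(1345))^(1/3) + 7^(1/3)*(36 + sqrt(1345))^(1/3))/42) + C3*exp(-7^(1/3)*z*(-7/(36 + sqrt(1345))^(1/3) + 7^(1/3)*(36 + sqrt(1345))^(1/3))/21) - 27*z^2/16 + 205*z/64 - 1435/512


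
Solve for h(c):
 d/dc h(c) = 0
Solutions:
 h(c) = C1


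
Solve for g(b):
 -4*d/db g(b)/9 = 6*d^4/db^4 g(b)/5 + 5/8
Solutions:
 g(b) = C1 + C4*exp(-10^(1/3)*b/3) - 45*b/32 + (C2*sin(10^(1/3)*sqrt(3)*b/6) + C3*cos(10^(1/3)*sqrt(3)*b/6))*exp(10^(1/3)*b/6)


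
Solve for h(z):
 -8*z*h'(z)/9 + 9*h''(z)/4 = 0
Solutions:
 h(z) = C1 + C2*erfi(4*z/9)


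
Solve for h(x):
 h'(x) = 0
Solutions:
 h(x) = C1


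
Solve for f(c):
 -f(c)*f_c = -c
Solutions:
 f(c) = -sqrt(C1 + c^2)
 f(c) = sqrt(C1 + c^2)


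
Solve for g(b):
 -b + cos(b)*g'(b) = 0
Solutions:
 g(b) = C1 + Integral(b/cos(b), b)


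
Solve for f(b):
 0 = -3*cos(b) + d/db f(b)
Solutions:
 f(b) = C1 + 3*sin(b)


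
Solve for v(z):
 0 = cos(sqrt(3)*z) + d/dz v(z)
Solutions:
 v(z) = C1 - sqrt(3)*sin(sqrt(3)*z)/3


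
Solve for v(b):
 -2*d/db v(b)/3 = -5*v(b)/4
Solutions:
 v(b) = C1*exp(15*b/8)


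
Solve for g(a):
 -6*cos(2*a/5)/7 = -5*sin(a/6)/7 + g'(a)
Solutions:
 g(a) = C1 - 15*sin(2*a/5)/7 - 30*cos(a/6)/7


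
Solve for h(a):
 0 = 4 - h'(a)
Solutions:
 h(a) = C1 + 4*a


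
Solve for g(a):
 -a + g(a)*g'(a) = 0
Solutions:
 g(a) = -sqrt(C1 + a^2)
 g(a) = sqrt(C1 + a^2)


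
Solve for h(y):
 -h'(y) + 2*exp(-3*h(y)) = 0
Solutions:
 h(y) = log(C1 + 6*y)/3
 h(y) = log((-3^(1/3) - 3^(5/6)*I)*(C1 + 2*y)^(1/3)/2)
 h(y) = log((-3^(1/3) + 3^(5/6)*I)*(C1 + 2*y)^(1/3)/2)


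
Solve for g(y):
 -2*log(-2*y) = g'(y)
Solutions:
 g(y) = C1 - 2*y*log(-y) + 2*y*(1 - log(2))


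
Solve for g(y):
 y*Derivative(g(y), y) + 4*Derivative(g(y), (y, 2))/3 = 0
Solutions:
 g(y) = C1 + C2*erf(sqrt(6)*y/4)


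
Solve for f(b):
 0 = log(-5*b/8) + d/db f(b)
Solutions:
 f(b) = C1 - b*log(-b) + b*(-log(5) + 1 + 3*log(2))


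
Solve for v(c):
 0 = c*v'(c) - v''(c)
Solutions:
 v(c) = C1 + C2*erfi(sqrt(2)*c/2)


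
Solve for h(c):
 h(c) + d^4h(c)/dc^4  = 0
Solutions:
 h(c) = (C1*sin(sqrt(2)*c/2) + C2*cos(sqrt(2)*c/2))*exp(-sqrt(2)*c/2) + (C3*sin(sqrt(2)*c/2) + C4*cos(sqrt(2)*c/2))*exp(sqrt(2)*c/2)


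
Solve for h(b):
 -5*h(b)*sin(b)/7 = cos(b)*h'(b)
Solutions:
 h(b) = C1*cos(b)^(5/7)


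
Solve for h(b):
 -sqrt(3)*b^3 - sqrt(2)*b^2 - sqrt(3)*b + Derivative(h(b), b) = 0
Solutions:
 h(b) = C1 + sqrt(3)*b^4/4 + sqrt(2)*b^3/3 + sqrt(3)*b^2/2


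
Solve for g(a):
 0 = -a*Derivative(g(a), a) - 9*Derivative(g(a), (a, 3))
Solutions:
 g(a) = C1 + Integral(C2*airyai(-3^(1/3)*a/3) + C3*airybi(-3^(1/3)*a/3), a)


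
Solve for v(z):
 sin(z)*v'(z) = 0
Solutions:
 v(z) = C1


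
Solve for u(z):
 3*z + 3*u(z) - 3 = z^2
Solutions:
 u(z) = z^2/3 - z + 1


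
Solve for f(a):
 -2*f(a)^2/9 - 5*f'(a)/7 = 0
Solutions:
 f(a) = 45/(C1 + 14*a)


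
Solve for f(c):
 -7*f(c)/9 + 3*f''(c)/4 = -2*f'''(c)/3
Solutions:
 f(c) = C1*exp(-c*(27*3^(1/3)/(16*sqrt(2569) + 815)^(1/3) + 18 + 3^(2/3)*(16*sqrt(2569) + 815)^(1/3))/48)*sin(3^(1/6)*c*(-(16*sqrt(2569) + 815)^(1/3) + 9*3^(2/3)/(16*sqrt(2569) + 815)^(1/3))/16) + C2*exp(-c*(27*3^(1/3)/(16*sqrt(2569) + 815)^(1/3) + 18 + 3^(2/3)*(16*sqrt(2569) + 815)^(1/3))/48)*cos(3^(1/6)*c*(-(16*sqrt(2569) + 815)^(1/3) + 9*3^(2/3)/(16*sqrt(2569) + 815)^(1/3))/16) + C3*exp(c*(-9 + 27*3^(1/3)/(16*sqrt(2569) + 815)^(1/3) + 3^(2/3)*(16*sqrt(2569) + 815)^(1/3))/24)


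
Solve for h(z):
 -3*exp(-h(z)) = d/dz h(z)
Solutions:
 h(z) = log(C1 - 3*z)


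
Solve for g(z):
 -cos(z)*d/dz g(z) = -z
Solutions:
 g(z) = C1 + Integral(z/cos(z), z)


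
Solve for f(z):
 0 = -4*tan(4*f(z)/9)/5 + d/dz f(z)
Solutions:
 f(z) = -9*asin(C1*exp(16*z/45))/4 + 9*pi/4
 f(z) = 9*asin(C1*exp(16*z/45))/4


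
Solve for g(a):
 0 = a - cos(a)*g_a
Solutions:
 g(a) = C1 + Integral(a/cos(a), a)


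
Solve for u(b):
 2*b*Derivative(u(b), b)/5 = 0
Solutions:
 u(b) = C1


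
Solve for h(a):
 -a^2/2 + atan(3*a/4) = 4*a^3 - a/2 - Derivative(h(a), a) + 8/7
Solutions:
 h(a) = C1 + a^4 + a^3/6 - a^2/4 - a*atan(3*a/4) + 8*a/7 + 2*log(9*a^2 + 16)/3


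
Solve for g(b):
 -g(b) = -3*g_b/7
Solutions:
 g(b) = C1*exp(7*b/3)


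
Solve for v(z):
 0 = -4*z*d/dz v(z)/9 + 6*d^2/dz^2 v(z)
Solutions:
 v(z) = C1 + C2*erfi(sqrt(3)*z/9)


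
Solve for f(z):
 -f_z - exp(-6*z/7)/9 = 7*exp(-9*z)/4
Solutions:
 f(z) = C1 + 7*exp(-9*z)/36 + 7*exp(-6*z/7)/54


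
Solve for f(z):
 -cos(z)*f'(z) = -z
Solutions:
 f(z) = C1 + Integral(z/cos(z), z)


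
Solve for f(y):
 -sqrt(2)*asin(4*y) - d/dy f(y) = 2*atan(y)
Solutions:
 f(y) = C1 - 2*y*atan(y) - sqrt(2)*(y*asin(4*y) + sqrt(1 - 16*y^2)/4) + log(y^2 + 1)


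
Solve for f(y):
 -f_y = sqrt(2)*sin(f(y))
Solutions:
 f(y) = -acos((-C1 - exp(2*sqrt(2)*y))/(C1 - exp(2*sqrt(2)*y))) + 2*pi
 f(y) = acos((-C1 - exp(2*sqrt(2)*y))/(C1 - exp(2*sqrt(2)*y)))


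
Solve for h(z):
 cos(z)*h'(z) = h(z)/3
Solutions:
 h(z) = C1*(sin(z) + 1)^(1/6)/(sin(z) - 1)^(1/6)


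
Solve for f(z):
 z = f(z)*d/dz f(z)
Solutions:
 f(z) = -sqrt(C1 + z^2)
 f(z) = sqrt(C1 + z^2)


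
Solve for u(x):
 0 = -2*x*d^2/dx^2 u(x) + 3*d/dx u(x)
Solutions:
 u(x) = C1 + C2*x^(5/2)


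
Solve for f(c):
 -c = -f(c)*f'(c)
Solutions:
 f(c) = -sqrt(C1 + c^2)
 f(c) = sqrt(C1 + c^2)


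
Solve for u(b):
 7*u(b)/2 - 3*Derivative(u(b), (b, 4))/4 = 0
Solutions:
 u(b) = C1*exp(-14^(1/4)*3^(3/4)*b/3) + C2*exp(14^(1/4)*3^(3/4)*b/3) + C3*sin(14^(1/4)*3^(3/4)*b/3) + C4*cos(14^(1/4)*3^(3/4)*b/3)


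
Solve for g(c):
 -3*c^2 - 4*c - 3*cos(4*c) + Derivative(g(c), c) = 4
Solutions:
 g(c) = C1 + c^3 + 2*c^2 + 4*c + 3*sin(4*c)/4


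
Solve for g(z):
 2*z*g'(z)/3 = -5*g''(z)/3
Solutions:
 g(z) = C1 + C2*erf(sqrt(5)*z/5)


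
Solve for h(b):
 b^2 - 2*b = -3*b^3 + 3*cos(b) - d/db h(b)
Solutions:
 h(b) = C1 - 3*b^4/4 - b^3/3 + b^2 + 3*sin(b)


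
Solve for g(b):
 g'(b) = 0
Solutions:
 g(b) = C1


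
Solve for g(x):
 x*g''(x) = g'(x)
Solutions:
 g(x) = C1 + C2*x^2


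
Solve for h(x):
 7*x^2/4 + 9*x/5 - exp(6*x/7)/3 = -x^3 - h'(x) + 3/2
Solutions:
 h(x) = C1 - x^4/4 - 7*x^3/12 - 9*x^2/10 + 3*x/2 + 7*exp(6*x/7)/18


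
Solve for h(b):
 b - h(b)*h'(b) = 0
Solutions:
 h(b) = -sqrt(C1 + b^2)
 h(b) = sqrt(C1 + b^2)


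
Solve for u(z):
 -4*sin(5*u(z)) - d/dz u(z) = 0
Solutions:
 u(z) = -acos((-C1 - exp(40*z))/(C1 - exp(40*z)))/5 + 2*pi/5
 u(z) = acos((-C1 - exp(40*z))/(C1 - exp(40*z)))/5


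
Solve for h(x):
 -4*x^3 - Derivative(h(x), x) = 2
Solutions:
 h(x) = C1 - x^4 - 2*x


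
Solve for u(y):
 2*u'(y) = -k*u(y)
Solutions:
 u(y) = C1*exp(-k*y/2)


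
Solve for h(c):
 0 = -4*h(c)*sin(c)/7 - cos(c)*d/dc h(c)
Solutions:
 h(c) = C1*cos(c)^(4/7)


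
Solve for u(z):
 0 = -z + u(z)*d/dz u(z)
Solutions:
 u(z) = -sqrt(C1 + z^2)
 u(z) = sqrt(C1 + z^2)


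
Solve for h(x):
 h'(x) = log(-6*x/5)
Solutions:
 h(x) = C1 + x*log(-x) + x*(-log(5) - 1 + log(6))


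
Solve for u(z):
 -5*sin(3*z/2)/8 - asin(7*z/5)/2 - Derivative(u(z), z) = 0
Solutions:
 u(z) = C1 - z*asin(7*z/5)/2 - sqrt(25 - 49*z^2)/14 + 5*cos(3*z/2)/12


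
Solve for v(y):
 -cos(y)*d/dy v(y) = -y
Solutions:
 v(y) = C1 + Integral(y/cos(y), y)


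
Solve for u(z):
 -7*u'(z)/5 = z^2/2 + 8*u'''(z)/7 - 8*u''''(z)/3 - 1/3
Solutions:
 u(z) = C1 + C2*exp(z*(-10^(2/3)*(49*sqrt(22089) + 7283)^(1/3) - 40*10^(1/3)/(49*sqrt(22089) + 7283)^(1/3) + 40)/280)*sin(10^(1/3)*sqrt(3)*z*(-10^(1/3)*(49*sqrt(22089) + 7283)^(1/3) + 40/(49*sqrt(22089) + 7283)^(1/3))/280) + C3*exp(z*(-10^(2/3)*(49*sqrt(22089) + 7283)^(1/3) - 40*10^(1/3)/(49*sqrt(22089) + 7283)^(1/3) + 40)/280)*cos(10^(1/3)*sqrt(3)*z*(-10^(1/3)*(49*sqrt(22089) + 7283)^(1/3) + 40/(49*sqrt(22089) + 7283)^(1/3))/280) + C4*exp(z*(40*10^(1/3)/(49*sqrt(22089) + 7283)^(1/3) + 20 + 10^(2/3)*(49*sqrt(22089) + 7283)^(1/3))/140) - 5*z^3/42 + 845*z/1029


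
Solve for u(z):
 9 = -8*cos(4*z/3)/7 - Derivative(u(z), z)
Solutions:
 u(z) = C1 - 9*z - 6*sin(4*z/3)/7


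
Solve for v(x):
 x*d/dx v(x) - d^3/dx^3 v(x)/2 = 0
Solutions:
 v(x) = C1 + Integral(C2*airyai(2^(1/3)*x) + C3*airybi(2^(1/3)*x), x)


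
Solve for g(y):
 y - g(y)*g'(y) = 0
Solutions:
 g(y) = -sqrt(C1 + y^2)
 g(y) = sqrt(C1 + y^2)


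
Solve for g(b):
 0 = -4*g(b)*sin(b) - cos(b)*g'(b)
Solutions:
 g(b) = C1*cos(b)^4


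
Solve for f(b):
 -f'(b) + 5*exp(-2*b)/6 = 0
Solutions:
 f(b) = C1 - 5*exp(-2*b)/12


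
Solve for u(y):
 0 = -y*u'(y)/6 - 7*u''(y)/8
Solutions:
 u(y) = C1 + C2*erf(sqrt(42)*y/21)


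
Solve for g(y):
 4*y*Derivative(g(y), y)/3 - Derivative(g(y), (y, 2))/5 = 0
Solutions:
 g(y) = C1 + C2*erfi(sqrt(30)*y/3)


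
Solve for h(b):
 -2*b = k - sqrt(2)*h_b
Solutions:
 h(b) = C1 + sqrt(2)*b^2/2 + sqrt(2)*b*k/2


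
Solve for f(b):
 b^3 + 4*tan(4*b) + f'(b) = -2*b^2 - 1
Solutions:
 f(b) = C1 - b^4/4 - 2*b^3/3 - b + log(cos(4*b))


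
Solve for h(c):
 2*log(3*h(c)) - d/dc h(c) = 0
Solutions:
 -Integral(1/(log(_y) + log(3)), (_y, h(c)))/2 = C1 - c
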